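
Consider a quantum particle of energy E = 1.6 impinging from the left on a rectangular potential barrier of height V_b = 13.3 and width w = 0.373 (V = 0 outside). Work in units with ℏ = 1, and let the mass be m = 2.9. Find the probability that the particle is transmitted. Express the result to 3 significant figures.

T = 0.00363

E < V_b: inside the barrier ψ ∝ e^{±κx} with κ = √(2m(V_b − E))/ℏ = 8.238.
κw = 3.073, sinh(κw) = 10.78.
The exact tunnelling result is T⁻¹ = 1 + V_b² sinh²(κw) / [4E(V_b − E)] = 275.3, so T = 0.00363.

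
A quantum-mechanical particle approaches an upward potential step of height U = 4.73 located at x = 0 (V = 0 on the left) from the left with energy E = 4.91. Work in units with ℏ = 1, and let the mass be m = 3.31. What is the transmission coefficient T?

T = 0.539

On each side the TISE gives plane waves with k = √(2m(E − V))/ℏ: k₁ = √(2·3.31·4.91) = 5.701, k₂ = √(2·3.31·0.18) = 1.092.
Continuity of ψ and ψ′ at the step yields the reflection amplitude r = (k₁ − k₂)/(k₁ + k₂) = 0.6786; thus R = |r|² = 0.4605, T = 0.5395.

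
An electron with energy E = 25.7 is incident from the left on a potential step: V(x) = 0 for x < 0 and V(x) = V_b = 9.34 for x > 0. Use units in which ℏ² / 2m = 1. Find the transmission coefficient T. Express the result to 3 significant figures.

T = 0.987

On each side the TISE gives plane waves with k = √(2m(E − V))/ℏ: k₁ = √(2·½·25.7) = 5.070, k₂ = √(2·½·16.36) = 4.045.
Matching ψ and ψ′ at x = 0 gives r = (k₁ − k₂)/(k₁ + k₂), so R = r² = 0.01264 and T = 1 − R = 0.9874.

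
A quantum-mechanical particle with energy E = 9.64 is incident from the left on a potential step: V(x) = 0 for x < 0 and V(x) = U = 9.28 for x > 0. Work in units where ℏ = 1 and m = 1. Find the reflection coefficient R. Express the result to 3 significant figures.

The wavenumbers are k₁ = √(2mE)/ℏ = 4.391 on the left and k₂ = √(2m(E − U))/ℏ = 0.8485 on the right.
Continuity of ψ and ψ′ at the step yields the reflection amplitude r = (k₁ − k₂)/(k₁ + k₂) = 0.6761; thus R = |r|² = 0.4571, T = 0.5429.

R = 0.457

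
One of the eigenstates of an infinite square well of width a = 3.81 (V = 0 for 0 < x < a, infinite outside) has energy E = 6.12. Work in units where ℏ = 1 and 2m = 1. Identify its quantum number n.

From E_n = n²π²ℏ²/(2ma²) invert to n = √(2ma²E)/(πℏ).
n = (3.81/π) × √(2 × 0.5 × 6.12) = 3.000 → n = 3.

n = 3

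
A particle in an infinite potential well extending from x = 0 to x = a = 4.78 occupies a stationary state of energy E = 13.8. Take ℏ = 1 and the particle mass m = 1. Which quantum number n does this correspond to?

From E_n = n²π²ℏ²/(2ma²) invert to n = √(2ma²E)/(πℏ).
n = (4.78/π) × √(2 × 1 × 13.8) = 7.993 → n = 8.

n = 8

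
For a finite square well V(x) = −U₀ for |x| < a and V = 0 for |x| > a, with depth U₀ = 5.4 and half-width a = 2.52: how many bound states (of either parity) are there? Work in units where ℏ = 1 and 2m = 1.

N = 4

The dimensionless depth is z₀ = a√(2mU₀)/ℏ = 2.52 × √(5.400) = 5.856.
A new bound state (alternating even/odd) appears each time z₀ passes a multiple of π/2, so N = ⌊2z₀/π⌋ + 1 = ⌊3.728⌋ + 1 = 4.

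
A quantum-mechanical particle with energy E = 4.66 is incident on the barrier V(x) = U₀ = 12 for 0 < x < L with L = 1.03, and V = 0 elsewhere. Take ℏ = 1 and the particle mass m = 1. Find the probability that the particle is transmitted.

E < U₀: inside the barrier ψ ∝ e^{±κx} with κ = √(2m(U₀ − E))/ℏ = 3.831.
κL = 3.946, sinh(κL) = 25.86.
The exact tunnelling result is T⁻¹ = 1 + U₀² sinh²(κL) / [4E(U₀ − E)] = 705.1, so T = 0.00142.

T = 0.00142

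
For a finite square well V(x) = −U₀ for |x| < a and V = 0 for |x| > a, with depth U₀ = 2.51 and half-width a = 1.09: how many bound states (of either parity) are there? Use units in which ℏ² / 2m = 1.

N = 2

The dimensionless depth is z₀ = a√(2mU₀)/ℏ = 1.09 × √(2.510) = 1.727.
A new bound state (alternating even/odd) appears each time z₀ passes a multiple of π/2, so N = ⌊2z₀/π⌋ + 1 = ⌊1.099⌋ + 1 = 2.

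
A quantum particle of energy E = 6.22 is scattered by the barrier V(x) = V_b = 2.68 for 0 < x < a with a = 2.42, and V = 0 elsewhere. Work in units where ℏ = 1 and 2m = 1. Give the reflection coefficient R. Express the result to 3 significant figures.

Above the barrier the interior wavenumber is k₂ = √(2m(E − V_b))/ℏ = 1.881, giving phase k₂a = 4.553.
T = [1 + V_b² sin²(k₂a) / (4E(E − V_b))]⁻¹ = 1/1.079 = 0.926.
R = 1 − T = 0.0736.

R = 0.0736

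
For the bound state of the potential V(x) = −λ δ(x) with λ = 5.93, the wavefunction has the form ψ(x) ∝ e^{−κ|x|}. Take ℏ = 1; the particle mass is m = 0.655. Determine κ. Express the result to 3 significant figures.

κ = 3.88

Integrate −(ℏ²/2m)ψ'' − λδ(x)ψ = Eψ from −ε to +ε: the ψ'' term gives ψ'(0⁺) − ψ'(0⁻) and the δ term gives −(2mλ/ℏ²)ψ(0).
With ψ ∝ e^{−κ|x|} this yields −2κ = −2mλ/ℏ², so κ = mλ/ℏ² = 3.884.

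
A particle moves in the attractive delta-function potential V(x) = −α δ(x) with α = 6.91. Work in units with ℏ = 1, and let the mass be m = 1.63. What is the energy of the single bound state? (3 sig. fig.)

E = -38.9

The bound state is ψ(x) = √κ e^{−κ|x|}. The derivative jump ψ'(0⁺) − ψ'(0⁻) = −(2mα/ℏ²)ψ(0) fixes κ = mα/ℏ² = 11.26.
Then E = −ℏ²κ²/(2m) = −mα²/(2ℏ²) = -38.91.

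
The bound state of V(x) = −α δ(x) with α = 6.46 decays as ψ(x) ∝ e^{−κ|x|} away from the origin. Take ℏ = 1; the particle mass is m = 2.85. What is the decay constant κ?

κ = 18.4

Integrate −(ℏ²/2m)ψ'' − αδ(x)ψ = Eψ from −ε to +ε: the ψ'' term gives ψ'(0⁺) − ψ'(0⁻) and the δ term gives −(2mα/ℏ²)ψ(0).
With ψ ∝ e^{−κ|x|} this yields −2κ = −2mα/ℏ², so κ = mα/ℏ² = 18.41.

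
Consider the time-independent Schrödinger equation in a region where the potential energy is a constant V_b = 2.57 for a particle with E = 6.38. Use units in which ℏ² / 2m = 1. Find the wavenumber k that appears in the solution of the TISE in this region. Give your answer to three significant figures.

With E > V_b the solution is oscillatory, ψ ∝ e^{±ikx} with k = √(2m(E − V_b))/ℏ.
k = √(2 × 0.5 × 3.81) = 1.952.

k = 1.95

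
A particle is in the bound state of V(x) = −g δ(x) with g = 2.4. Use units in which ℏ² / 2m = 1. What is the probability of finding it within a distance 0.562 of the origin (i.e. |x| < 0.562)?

The normalised bound state is ψ = √κ e^{−κ|x|} with κ = mg/ℏ² = 1.200.
P(|x| < d) = ∫_{−d}^{d} κ e^{−2κ|x|} dx = 1 − e^{−2κd} = 1 − e^{−1.349} = 0.7404.

P = 0.740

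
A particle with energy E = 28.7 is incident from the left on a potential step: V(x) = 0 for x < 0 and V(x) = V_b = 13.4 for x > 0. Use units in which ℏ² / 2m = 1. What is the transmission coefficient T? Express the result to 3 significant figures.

On each side the TISE gives plane waves with k = √(2m(E − V))/ℏ: k₁ = √(2·½·28.7) = 5.357, k₂ = √(2·½·15.3) = 3.912.
Matching ψ and ψ′ at x = 0 gives r = (k₁ − k₂)/(k₁ + k₂), so R = r² = 0.02433 and T = 1 − R = 0.9757.

T = 0.976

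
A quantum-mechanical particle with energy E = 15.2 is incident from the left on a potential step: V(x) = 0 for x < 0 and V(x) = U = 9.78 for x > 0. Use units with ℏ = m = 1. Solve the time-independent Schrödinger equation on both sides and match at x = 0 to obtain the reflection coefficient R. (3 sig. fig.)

On each side the TISE gives plane waves with k = √(2m(E − V))/ℏ: k₁ = √(2·1·15.2) = 5.514, k₂ = √(2·1·5.42) = 3.292.
Matching ψ and ψ′ at x = 0 gives r = (k₁ − k₂)/(k₁ + k₂), so R = r² = 0.06362 and T = 1 − R = 0.9364.

R = 0.0636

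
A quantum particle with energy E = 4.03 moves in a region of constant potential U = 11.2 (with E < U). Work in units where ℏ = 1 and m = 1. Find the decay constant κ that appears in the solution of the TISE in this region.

κ = 3.79

Since E < U the TISE in this region is ψ'' = κ²ψ with κ = √(2m(U − E))/ℏ.
κ = √(2 × 1 × 7.17) = 3.787.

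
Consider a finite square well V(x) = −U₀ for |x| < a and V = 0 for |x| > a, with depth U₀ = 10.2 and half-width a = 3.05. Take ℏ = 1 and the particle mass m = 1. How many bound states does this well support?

N = 9

Define the well-strength parameter z₀ = (a/ℏ)√(2mU₀) = 3.05 × √(2·1·10.2) = 13.78.
A new bound state (alternating even/odd) appears each time z₀ passes a multiple of π/2, so N = ⌊2z₀/π⌋ + 1 = ⌊8.770⌋ + 1 = 9.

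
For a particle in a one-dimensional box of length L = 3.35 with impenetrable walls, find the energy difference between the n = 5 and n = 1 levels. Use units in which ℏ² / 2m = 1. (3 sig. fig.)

ΔE = 21.1

E_n = n²π²ℏ²/(2mL²), so ΔE = (5² − 1²) π²ℏ²/(2mL²).
ΔE = 24 × π² / (2 × 0.5 × 3.35²) = 21.11.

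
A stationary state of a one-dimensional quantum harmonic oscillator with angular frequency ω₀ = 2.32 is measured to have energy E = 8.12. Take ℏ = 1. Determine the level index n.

E_n = ℏω₀(n + ½) ⇒ n = E/(ℏω₀) − ½ = 8.12/2.32 − 0.5 = 3.000 → n = 3.

n = 3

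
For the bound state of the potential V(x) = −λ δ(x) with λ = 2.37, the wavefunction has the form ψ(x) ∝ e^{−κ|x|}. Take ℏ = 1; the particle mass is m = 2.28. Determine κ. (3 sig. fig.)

κ = 5.40

Integrating the TISE across x = 0 gives the cusp condition ψ'(0⁺) − ψ'(0⁻) = −(2mλ/ℏ²)ψ(0).
With ψ ∝ e^{−κ|x|} this yields −2κ = −2mλ/ℏ², so κ = mλ/ℏ² = 5.404.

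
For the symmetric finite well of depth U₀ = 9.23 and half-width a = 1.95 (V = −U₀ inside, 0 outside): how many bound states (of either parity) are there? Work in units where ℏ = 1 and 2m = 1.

Define the well-strength parameter z₀ = (a/ℏ)√(2mU₀) = 1.95 × √(2·0.5·9.23) = 5.924.
The even/odd transcendental equations gain one root per π/2 in z₀, giving N = 1 + ⌊2z₀/π⌋ = 1 + ⌊3.772⌋ = 4.

N = 4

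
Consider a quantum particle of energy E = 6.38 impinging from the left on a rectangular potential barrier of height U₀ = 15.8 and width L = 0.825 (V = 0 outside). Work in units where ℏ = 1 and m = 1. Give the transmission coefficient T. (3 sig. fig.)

T = 0.00298

Since E < U₀ the interior solution is evanescent with decay constant κ = √(2m(U₀ − E))/ℏ = 4.341.
κL = 3.581, sinh(κL) = 17.94.
The exact tunnelling result is T⁻¹ = 1 + U₀² sinh²(κL) / [4E(U₀ − E)] = 335.2, so T = 0.00298.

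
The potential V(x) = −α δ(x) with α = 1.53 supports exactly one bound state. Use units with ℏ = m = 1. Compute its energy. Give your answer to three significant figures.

For x ≠ 0 the bound state is ψ ∝ e^{−κ|x|}; integrating the TISE across the delta gives the cusp condition 2κ = 2mα/ℏ², so κ = 1.530.
Then E = −ℏ²κ²/(2m) = −mα²/(2ℏ²) = -1.170.

E = -1.17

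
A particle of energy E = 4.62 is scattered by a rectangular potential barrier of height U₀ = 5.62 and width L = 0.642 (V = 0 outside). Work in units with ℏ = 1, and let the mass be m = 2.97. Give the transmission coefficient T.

T = 0.101

Since E < U₀ the interior solution is evanescent with decay constant κ = √(2m(U₀ − E))/ℏ = 2.437.
κL = 1.565, sinh(κL) = 2.286.
Matching ψ, ψ′ at both faces gives T = [1 + U₀² sinh²(κL) / (4E(U₀ − E))]⁻¹ = 1/9.932 = 0.101.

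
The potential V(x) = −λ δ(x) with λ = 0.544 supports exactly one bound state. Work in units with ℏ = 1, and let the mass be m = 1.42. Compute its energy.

For x ≠ 0 the bound state is ψ ∝ e^{−κ|x|}; integrating the TISE across the delta gives the cusp condition 2κ = 2mλ/ℏ², so κ = 0.7725.
Then E = −ℏ²κ²/(2m) = −mλ²/(2ℏ²) = -0.2101.

E = -0.210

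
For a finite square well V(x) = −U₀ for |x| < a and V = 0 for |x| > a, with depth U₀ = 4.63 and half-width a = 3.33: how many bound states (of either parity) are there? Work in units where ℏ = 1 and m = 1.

Define the well-strength parameter z₀ = (a/ℏ)√(2mU₀) = 3.33 × √(2·1·4.63) = 10.13.
A new bound state (alternating even/odd) appears each time z₀ passes a multiple of π/2, so N = ⌊2z₀/π⌋ + 1 = ⌊6.451⌋ + 1 = 7.

N = 7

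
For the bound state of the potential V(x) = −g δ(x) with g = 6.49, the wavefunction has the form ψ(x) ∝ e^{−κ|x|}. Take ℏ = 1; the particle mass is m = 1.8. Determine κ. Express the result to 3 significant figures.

κ = 11.7

Integrate −(ℏ²/2m)ψ'' − gδ(x)ψ = Eψ from −ε to +ε: the ψ'' term gives ψ'(0⁺) − ψ'(0⁻) and the δ term gives −(2mg/ℏ²)ψ(0).
With ψ ∝ e^{−κ|x|} this yields −2κ = −2mg/ℏ², so κ = mg/ℏ² = 11.68.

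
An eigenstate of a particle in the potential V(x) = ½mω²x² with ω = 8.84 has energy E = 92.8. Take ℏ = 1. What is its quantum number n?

n = 10

E_n = ℏω(n + ½) ⇒ n = E/(ℏω) − ½ = 92.8/8.84 − 0.5 = 9.998 → n = 10.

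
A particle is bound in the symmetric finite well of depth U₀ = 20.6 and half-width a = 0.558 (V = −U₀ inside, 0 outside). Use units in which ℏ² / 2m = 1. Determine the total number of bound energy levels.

The dimensionless depth is z₀ = a√(2mU₀)/ℏ = 0.558 × √(20.60) = 2.533.
A new bound state (alternating even/odd) appears each time z₀ passes a multiple of π/2, so N = ⌊2z₀/π⌋ + 1 = ⌊1.612⌋ + 1 = 2.

N = 2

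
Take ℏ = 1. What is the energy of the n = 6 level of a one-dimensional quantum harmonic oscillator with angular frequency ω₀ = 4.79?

E = 31.1

Using E_n = (n + ½)ℏω₀: E_6 = 6.5 × 4.79 = 31.14.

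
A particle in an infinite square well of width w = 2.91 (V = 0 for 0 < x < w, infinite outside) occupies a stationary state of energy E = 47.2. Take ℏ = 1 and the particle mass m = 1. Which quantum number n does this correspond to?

From E_n = n²π²ℏ²/(2mw²) invert to n = √(2mw²E)/(πℏ).
n = (2.91/π) × √(2 × 1 × 47.2) = 9.000 → n = 9.

n = 9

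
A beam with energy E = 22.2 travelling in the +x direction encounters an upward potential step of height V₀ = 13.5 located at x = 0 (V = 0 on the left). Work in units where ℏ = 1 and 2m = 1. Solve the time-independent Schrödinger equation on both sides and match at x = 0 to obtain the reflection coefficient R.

R = 0.0529

On each side the TISE gives plane waves with k = √(2m(E − V))/ℏ: k₁ = √(2·½·22.2) = 4.712, k₂ = √(2·½·8.7) = 2.950.
Continuity of ψ and ψ′ at the step yields the reflection amplitude r = (k₁ − k₂)/(k₁ + k₂) = 0.2300; thus R = |r|² = 0.05290, T = 0.9471.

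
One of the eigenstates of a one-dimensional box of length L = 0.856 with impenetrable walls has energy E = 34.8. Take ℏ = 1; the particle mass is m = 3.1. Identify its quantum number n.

For an infinite well E_n = n²π²ℏ²/(2mL²), so n = (L/πℏ)√(2mE).
n = (0.856/π) × √(2 × 3.1 × 34.8) = 4.002 → n = 4.

n = 4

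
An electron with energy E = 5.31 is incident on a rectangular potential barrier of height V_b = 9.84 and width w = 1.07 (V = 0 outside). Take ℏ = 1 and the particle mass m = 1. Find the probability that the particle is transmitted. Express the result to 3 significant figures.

T = 0.00632

E < V_b: inside the barrier ψ ∝ e^{±κx} with κ = √(2m(V_b − E))/ℏ = 3.010.
κw = 3.221, sinh(κw) = 12.50.
The exact tunnelling result is T⁻¹ = 1 + V_b² sinh²(κw) / [4E(V_b − E)] = 158.3, so T = 0.00632.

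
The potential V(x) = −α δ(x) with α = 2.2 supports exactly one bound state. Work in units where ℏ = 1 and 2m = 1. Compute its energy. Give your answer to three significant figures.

For x ≠ 0 the bound state is ψ ∝ e^{−κ|x|}; integrating the TISE across the delta gives the cusp condition 2κ = 2mα/ℏ², so κ = 1.100.
Then E = −ℏ²κ²/(2m) = −mα²/(2ℏ²) = -1.210.

E = -1.21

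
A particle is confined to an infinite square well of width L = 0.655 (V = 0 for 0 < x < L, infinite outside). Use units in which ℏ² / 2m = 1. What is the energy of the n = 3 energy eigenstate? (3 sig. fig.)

E = 207

The infinite-well eigenfunctions ψ_n = √(2/L) sin(nπx/L) vanish at both walls, giving E_n = n²π²ℏ²/(2mL²).
E_3 = 3² × π² / (2 × 0.5 × 0.655²) = 207.0.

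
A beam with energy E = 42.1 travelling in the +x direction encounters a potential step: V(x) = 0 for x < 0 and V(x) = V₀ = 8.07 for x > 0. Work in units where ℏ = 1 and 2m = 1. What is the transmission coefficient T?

T = 0.997

On each side the TISE gives plane waves with k = √(2m(E − V))/ℏ: k₁ = √(2·½·42.1) = 6.488, k₂ = √(2·½·34.03) = 5.834.
Continuity of ψ and ψ′ at the step yields the reflection amplitude r = (k₁ − k₂)/(k₁ + k₂) = 0.05315; thus R = |r|² = 0.002825, T = 0.9972.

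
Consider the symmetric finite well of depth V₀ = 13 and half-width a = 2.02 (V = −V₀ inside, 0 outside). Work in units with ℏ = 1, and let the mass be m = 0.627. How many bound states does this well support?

N = 6

The dimensionless depth is z₀ = a√(2mV₀)/ℏ = 2.02 × √(16.30) = 8.156.
A new bound state (alternating even/odd) appears each time z₀ passes a multiple of π/2, so N = ⌊2z₀/π⌋ + 1 = ⌊5.192⌋ + 1 = 6.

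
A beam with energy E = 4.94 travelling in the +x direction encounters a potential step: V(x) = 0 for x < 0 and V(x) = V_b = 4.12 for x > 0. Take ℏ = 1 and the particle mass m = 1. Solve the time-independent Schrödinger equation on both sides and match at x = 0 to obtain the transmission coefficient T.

The wavenumbers are k₁ = √(2mE)/ℏ = 3.143 on the left and k₂ = √(2m(E − V_b))/ℏ = 1.281 on the right.
Continuity of ψ and ψ′ at the step yields the reflection amplitude r = (k₁ − k₂)/(k₁ + k₂) = 0.4210; thus R = |r|² = 0.1773, T = 0.8227.

T = 0.823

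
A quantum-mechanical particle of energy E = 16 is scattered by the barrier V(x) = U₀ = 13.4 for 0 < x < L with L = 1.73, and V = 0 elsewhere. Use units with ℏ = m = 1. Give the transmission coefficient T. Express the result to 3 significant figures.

Above the barrier the interior wavenumber is k₂ = √(2m(E − U₀))/ℏ = 2.280, giving phase k₂L = 3.945.
Matching at both interfaces gives T⁻¹ = 1 + U₀² sin²(k₂L) / [4E(E − U₀)] = 1.559, hence T = 0.641.

T = 0.641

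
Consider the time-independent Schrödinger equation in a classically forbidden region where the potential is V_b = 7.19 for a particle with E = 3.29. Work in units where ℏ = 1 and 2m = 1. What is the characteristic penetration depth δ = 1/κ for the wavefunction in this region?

Since E < V_b the TISE in this region is ψ'' = κ²ψ with κ = √(2m(V_b − E))/ℏ.
κ = √(2 × 0.5 × 3.9) = 1.975. The penetration depth is δ = 1/κ = 0.506.

δ = 0.506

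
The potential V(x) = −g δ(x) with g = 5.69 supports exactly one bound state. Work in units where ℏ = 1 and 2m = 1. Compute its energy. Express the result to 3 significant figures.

For x ≠ 0 the bound state is ψ ∝ e^{−κ|x|}; integrating the TISE across the delta gives the cusp condition 2κ = 2mg/ℏ², so κ = 2.845.
Then E = −ℏ²κ²/(2m) = −mg²/(2ℏ²) = -8.094.

E = -8.09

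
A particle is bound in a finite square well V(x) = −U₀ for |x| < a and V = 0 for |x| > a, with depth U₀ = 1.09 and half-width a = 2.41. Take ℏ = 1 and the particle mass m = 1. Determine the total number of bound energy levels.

N = 3

Define the well-strength parameter z₀ = (a/ℏ)√(2mU₀) = 2.41 × √(2·1·1.09) = 3.558.
The even/odd transcendental equations gain one root per π/2 in z₀, giving N = 1 + ⌊2z₀/π⌋ = 1 + ⌊2.265⌋ = 3.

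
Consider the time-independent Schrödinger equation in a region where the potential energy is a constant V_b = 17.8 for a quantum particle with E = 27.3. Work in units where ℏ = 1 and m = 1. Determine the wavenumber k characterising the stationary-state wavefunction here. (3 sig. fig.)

With E > V_b the solution is oscillatory, ψ ∝ e^{±ikx} with k = √(2m(E − V_b))/ℏ.
k = √(2 × 1 × 9.5) = 4.359.

k = 4.36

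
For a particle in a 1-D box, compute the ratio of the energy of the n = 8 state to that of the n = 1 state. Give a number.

E_n = n²π²ℏ²/(2mL²) so the ratio is n₂²/n₁² = 64/1 = 64.

64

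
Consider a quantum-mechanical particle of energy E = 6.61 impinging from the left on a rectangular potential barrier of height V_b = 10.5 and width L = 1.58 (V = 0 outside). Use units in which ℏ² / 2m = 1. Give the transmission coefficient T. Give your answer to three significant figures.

Since E < V_b the interior solution is evanescent with decay constant κ = √(2m(V_b − E))/ℏ = 1.972.
κL = 3.116, sinh(κL) = 11.26.
Matching ψ, ψ′ at both faces gives T = [1 + V_b² sinh²(κL) / (4E(V_b − E))]⁻¹ = 1/136.9 = 0.00731.

T = 0.00731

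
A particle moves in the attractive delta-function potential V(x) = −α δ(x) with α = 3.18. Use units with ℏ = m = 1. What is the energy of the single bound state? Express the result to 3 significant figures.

E = -5.06

For x ≠ 0 the bound state is ψ ∝ e^{−κ|x|}; integrating the TISE across the delta gives the cusp condition 2κ = 2mα/ℏ², so κ = 3.180.
Then E = −ℏ²κ²/(2m) = −mα²/(2ℏ²) = -5.056.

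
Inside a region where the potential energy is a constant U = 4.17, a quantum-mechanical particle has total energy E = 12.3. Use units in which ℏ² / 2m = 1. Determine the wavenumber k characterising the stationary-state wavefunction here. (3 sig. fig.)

With E > U the solution is oscillatory, ψ ∝ e^{±ikx} with k = √(2m(E − U))/ℏ.
k = √(2 × 0.5 × 8.13) = 2.851.

k = 2.85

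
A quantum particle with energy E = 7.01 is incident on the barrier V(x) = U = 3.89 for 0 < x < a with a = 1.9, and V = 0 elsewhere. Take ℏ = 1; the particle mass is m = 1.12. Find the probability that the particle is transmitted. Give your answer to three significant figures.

T = 0.864

E > U: inside the barrier k₂ = √(2m(E − U))/ℏ = 2.644, k₂a = 5.023.
T = [1 + U² sin²(k₂a) / (4E(E − U))]⁻¹ = 1/1.157 = 0.864.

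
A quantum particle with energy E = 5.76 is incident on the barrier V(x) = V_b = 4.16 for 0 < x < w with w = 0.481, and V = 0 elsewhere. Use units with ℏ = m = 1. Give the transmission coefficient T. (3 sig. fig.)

T = 0.788

E > V_b: inside the barrier k₂ = √(2m(E − V_b))/ℏ = 1.789, k₂w = 0.8604.
T = [1 + V_b² sin²(k₂w) / (4E(E − V_b))]⁻¹ = 1/1.270 = 0.788.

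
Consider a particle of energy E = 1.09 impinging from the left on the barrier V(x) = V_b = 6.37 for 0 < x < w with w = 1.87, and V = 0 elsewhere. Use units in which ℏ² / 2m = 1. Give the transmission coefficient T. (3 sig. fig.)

T = 0.000420

Since E < V_b the interior solution is evanescent with decay constant κ = √(2m(V_b − E))/ℏ = 2.298.
κw = 4.297, sinh(κw) = 36.73.
Matching ψ, ψ′ at both faces gives T = [1 + V_b² sinh²(κw) / (4E(V_b − E))]⁻¹ = 1/2379 = 0.000420.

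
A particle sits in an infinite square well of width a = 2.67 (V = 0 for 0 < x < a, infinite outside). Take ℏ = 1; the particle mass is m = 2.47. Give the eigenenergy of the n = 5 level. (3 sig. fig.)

The infinite-well eigenfunctions ψ_n = √(2/a) sin(nπx/a) vanish at both walls, giving E_n = n²π²ℏ²/(2ma²).
E_5 = 5² × π² / (2 × 2.47 × 2.67²) = 7.006.

E = 7.01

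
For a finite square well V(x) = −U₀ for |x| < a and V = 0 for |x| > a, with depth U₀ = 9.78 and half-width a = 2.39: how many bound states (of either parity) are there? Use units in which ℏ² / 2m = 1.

The dimensionless depth is z₀ = a√(2mU₀)/ℏ = 2.39 × √(9.780) = 7.474.
The even/odd transcendental equations gain one root per π/2 in z₀, giving N = 1 + ⌊2z₀/π⌋ = 1 + ⌊4.758⌋ = 5.

N = 5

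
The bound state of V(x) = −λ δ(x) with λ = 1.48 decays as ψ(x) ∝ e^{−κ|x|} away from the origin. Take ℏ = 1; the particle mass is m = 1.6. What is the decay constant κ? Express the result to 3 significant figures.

κ = 2.37

Integrating the TISE across x = 0 gives the cusp condition ψ'(0⁺) − ψ'(0⁻) = −(2mλ/ℏ²)ψ(0).
With ψ ∝ e^{−κ|x|} this yields −2κ = −2mλ/ℏ², so κ = mλ/ℏ² = 2.368.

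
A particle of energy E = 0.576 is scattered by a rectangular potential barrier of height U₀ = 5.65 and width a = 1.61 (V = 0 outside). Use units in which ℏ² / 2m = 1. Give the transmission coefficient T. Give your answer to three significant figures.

Since E < U₀ the interior solution is evanescent with decay constant κ = √(2m(U₀ − E))/ℏ = 2.253.
κa = 3.627, sinh(κa) = 18.78.
The exact tunnelling result is T⁻¹ = 1 + U₀² sinh²(κa) / [4E(U₀ − E)] = 964.0, so T = 0.00104.

T = 0.00104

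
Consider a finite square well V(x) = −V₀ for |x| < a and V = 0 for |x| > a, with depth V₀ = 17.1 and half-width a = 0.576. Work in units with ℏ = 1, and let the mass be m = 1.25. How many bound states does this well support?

N = 3

The dimensionless depth is z₀ = a√(2mV₀)/ℏ = 0.576 × √(42.75) = 3.766.
A new bound state (alternating even/odd) appears each time z₀ passes a multiple of π/2, so N = ⌊2z₀/π⌋ + 1 = ⌊2.398⌋ + 1 = 3.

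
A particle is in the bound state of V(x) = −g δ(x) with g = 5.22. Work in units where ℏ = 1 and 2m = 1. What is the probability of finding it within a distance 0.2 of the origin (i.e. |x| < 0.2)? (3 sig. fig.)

P = 0.648

The normalised bound state is ψ = √κ e^{−κ|x|} with κ = mg/ℏ² = 2.610.
P(|x| < d) = ∫_{−d}^{d} κ e^{−2κ|x|} dx = 1 − e^{−2κd} = 1 − e^{−1.044} = 0.6480.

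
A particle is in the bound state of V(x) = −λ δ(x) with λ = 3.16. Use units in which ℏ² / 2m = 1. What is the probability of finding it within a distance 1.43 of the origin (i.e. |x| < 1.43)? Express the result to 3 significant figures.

The normalised bound state is ψ = √κ e^{−κ|x|} with κ = mλ/ℏ² = 1.580.
P(|x| < d) = ∫_{−d}^{d} κ e^{−2κ|x|} dx = 1 − e^{−2κd} = 1 − e^{−4.519} = 0.9891.

P = 0.989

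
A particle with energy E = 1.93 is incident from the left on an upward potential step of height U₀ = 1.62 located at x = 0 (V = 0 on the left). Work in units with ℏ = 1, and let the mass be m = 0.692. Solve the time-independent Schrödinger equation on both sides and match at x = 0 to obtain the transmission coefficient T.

On each side the TISE gives plane waves with k = √(2m(E − V))/ℏ: k₁ = √(2·0.692·1.93) = 1.634, k₂ = √(2·0.692·0.31) = 0.6550.
Continuity of ψ and ψ′ at the step yields the reflection amplitude r = (k₁ − k₂)/(k₁ + k₂) = 0.4278; thus R = |r|² = 0.1830, T = 0.8170.

T = 0.817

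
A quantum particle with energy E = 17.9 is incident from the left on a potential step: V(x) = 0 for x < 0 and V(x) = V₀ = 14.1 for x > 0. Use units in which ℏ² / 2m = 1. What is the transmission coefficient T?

T = 0.864

The wavenumbers are k₁ = √(2mE)/ℏ = 4.231 on the left and k₂ = √(2m(E − V₀))/ℏ = 1.949 on the right.
Continuity of ψ and ψ′ at the step yields the reflection amplitude r = (k₁ − k₂)/(k₁ + k₂) = 0.3692; thus R = |r|² = 0.1363, T = 0.8637.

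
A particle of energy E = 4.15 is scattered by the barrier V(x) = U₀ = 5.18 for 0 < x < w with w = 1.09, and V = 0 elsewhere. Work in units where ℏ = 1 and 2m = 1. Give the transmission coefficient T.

Since E < U₀ the interior solution is evanescent with decay constant κ = √(2m(U₀ − E))/ℏ = 1.015.
κw = 1.106, sinh(κw) = 1.346.
The exact tunnelling result is T⁻¹ = 1 + U₀² sinh²(κw) / [4E(U₀ − E)] = 3.843, so T = 0.260.

T = 0.260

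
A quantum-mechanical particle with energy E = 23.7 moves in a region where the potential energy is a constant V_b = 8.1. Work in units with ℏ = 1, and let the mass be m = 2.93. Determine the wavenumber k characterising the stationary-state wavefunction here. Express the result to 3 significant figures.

k = 9.56

With E > V_b the solution is oscillatory, ψ ∝ e^{±ikx} with k = √(2m(E − V_b))/ℏ.
k = √(2 × 2.93 × 15.6) = 9.561.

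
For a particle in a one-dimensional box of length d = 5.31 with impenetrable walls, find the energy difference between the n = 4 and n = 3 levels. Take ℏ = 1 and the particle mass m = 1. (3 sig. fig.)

E_n = n²π²ℏ²/(2md²), so ΔE = (4² − 3²) π²ℏ²/(2md²).
ΔE = 7 × π² / (2 × 1 × 5.31²) = 1.225.

ΔE = 1.23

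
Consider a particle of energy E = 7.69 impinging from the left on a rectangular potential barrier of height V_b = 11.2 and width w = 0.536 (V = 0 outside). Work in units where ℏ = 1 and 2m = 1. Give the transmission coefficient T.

Since E < V_b the interior solution is evanescent with decay constant κ = √(2m(V_b − E))/ℏ = 1.873.
κw = 1.004, sinh(κw) = 1.182.
Matching ψ, ψ′ at both faces gives T = [1 + V_b² sinh²(κw) / (4E(V_b − E))]⁻¹ = 1/2.622 = 0.381.

T = 0.381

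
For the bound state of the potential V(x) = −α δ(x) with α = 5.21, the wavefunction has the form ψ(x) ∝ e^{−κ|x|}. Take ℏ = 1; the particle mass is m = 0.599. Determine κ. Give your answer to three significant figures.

Integrating the TISE across x = 0 gives the cusp condition ψ'(0⁺) − ψ'(0⁻) = −(2mα/ℏ²)ψ(0).
With ψ ∝ e^{−κ|x|} this yields −2κ = −2mα/ℏ², so κ = mα/ℏ² = 3.121.

κ = 3.12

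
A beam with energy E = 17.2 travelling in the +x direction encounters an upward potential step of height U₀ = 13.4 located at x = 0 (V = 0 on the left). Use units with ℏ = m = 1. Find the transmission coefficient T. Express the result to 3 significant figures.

On each side the TISE gives plane waves with k = √(2m(E − V))/ℏ: k₁ = √(2·1·17.2) = 5.865, k₂ = √(2·1·3.8) = 2.757.
Matching ψ and ψ′ at x = 0 gives r = (k₁ − k₂)/(k₁ + k₂), so R = r² = 0.1300 and T = 1 − R = 0.8700.

T = 0.870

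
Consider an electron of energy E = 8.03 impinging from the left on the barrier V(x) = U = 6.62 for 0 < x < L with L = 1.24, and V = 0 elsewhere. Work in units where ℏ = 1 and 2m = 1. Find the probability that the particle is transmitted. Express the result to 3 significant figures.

Above the barrier the interior wavenumber is k₂ = √(2m(E − U))/ℏ = 1.187, giving phase k₂L = 1.472.
Matching at both interfaces gives T⁻¹ = 1 + U² sin²(k₂L) / [4E(E − U)] = 1.958, hence T = 0.511.

T = 0.511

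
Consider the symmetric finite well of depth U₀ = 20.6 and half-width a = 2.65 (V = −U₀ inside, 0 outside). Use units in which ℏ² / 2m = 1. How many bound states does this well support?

The dimensionless depth is z₀ = a√(2mU₀)/ℏ = 2.65 × √(20.60) = 12.03.
A new bound state (alternating even/odd) appears each time z₀ passes a multiple of π/2, so N = ⌊2z₀/π⌋ + 1 = ⌊7.657⌋ + 1 = 8.

N = 8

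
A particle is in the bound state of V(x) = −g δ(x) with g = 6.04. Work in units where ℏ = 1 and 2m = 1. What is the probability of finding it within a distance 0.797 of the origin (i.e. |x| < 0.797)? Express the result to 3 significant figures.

P = 0.992

The normalised bound state is ψ = √κ e^{−κ|x|} with κ = mg/ℏ² = 3.020.
P(|x| < d) = ∫_{−d}^{d} κ e^{−2κ|x|} dx = 1 − e^{−2κd} = 1 − e^{−4.814} = 0.9919.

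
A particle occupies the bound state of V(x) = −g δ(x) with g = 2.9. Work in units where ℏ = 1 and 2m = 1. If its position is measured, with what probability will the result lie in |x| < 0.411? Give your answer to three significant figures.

The normalised bound state is ψ = √κ e^{−κ|x|} with κ = mg/ℏ² = 1.450.
P(|x| < d) = ∫_{−d}^{d} κ e^{−2κ|x|} dx = 1 − e^{−2κd} = 1 − e^{−1.192} = 0.6964.

P = 0.696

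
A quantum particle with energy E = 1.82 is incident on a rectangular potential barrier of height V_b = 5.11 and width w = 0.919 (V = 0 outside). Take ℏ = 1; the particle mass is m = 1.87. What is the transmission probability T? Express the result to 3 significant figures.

Since E < V_b the interior solution is evanescent with decay constant κ = √(2m(V_b − E))/ℏ = 3.508.
κw = 3.224, sinh(κw) = 12.54.
Matching ψ, ψ′ at both faces gives T = [1 + V_b² sinh²(κw) / (4E(V_b − E))]⁻¹ = 1/172.4 = 0.00580.

T = 0.00580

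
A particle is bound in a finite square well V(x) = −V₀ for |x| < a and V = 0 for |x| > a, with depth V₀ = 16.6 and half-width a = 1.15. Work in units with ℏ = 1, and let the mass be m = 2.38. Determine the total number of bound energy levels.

N = 7

The dimensionless depth is z₀ = a√(2mV₀)/ℏ = 1.15 × √(79.02) = 10.22.
The even/odd transcendental equations gain one root per π/2 in z₀, giving N = 1 + ⌊2z₀/π⌋ = 1 + ⌊6.508⌋ = 7.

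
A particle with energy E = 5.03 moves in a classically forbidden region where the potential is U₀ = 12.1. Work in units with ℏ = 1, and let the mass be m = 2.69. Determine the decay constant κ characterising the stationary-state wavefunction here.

κ = 6.17

Since E < U₀ the TISE in this region is ψ'' = κ²ψ with κ = √(2m(U₀ − E))/ℏ.
κ = √(2 × 2.69 × 7.07) = 6.167.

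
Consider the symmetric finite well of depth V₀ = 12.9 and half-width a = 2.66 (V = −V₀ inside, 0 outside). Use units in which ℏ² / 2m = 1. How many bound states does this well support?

Define the well-strength parameter z₀ = (a/ℏ)√(2mV₀) = 2.66 × √(2·0.5·12.9) = 9.554.
A new bound state (alternating even/odd) appears each time z₀ passes a multiple of π/2, so N = ⌊2z₀/π⌋ + 1 = ⌊6.082⌋ + 1 = 7.

N = 7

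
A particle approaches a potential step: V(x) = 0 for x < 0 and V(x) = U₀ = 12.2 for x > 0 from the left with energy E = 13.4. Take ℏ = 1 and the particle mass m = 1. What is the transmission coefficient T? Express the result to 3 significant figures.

On each side the TISE gives plane waves with k = √(2m(E − V))/ℏ: k₁ = √(2·1·13.4) = 5.177, k₂ = √(2·1·1.2) = 1.549.
Matching ψ and ψ′ at x = 0 gives r = (k₁ − k₂)/(k₁ + k₂), so R = r² = 0.2909 and T = 1 − R = 0.7091.

T = 0.709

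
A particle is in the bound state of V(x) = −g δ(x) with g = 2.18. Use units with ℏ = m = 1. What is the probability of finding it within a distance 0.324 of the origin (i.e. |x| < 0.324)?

The normalised bound state is ψ = √κ e^{−κ|x|} with κ = mg/ℏ² = 2.180.
P(|x| < d) = ∫_{−d}^{d} κ e^{−2κ|x|} dx = 1 − e^{−2κd} = 1 − e^{−1.413} = 0.7565.

P = 0.757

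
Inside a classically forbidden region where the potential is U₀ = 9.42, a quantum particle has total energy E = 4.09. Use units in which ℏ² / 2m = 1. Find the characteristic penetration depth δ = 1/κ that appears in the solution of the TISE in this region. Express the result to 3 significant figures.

Since E < U₀ the TISE in this region is ψ'' = κ²ψ with κ = √(2m(U₀ − E))/ℏ.
κ = √(2 × 0.5 × 5.33) = 2.309. The penetration depth is δ = 1/κ = 0.433.

δ = 0.433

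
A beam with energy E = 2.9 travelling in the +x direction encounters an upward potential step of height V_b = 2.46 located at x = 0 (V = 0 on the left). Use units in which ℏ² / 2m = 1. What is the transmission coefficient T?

On each side the TISE gives plane waves with k = √(2m(E − V))/ℏ: k₁ = √(2·½·2.9) = 1.703, k₂ = √(2·½·0.44) = 0.6633.
Matching ψ and ψ′ at x = 0 gives r = (k₁ − k₂)/(k₁ + k₂), so R = r² = 0.1930 and T = 1 − R = 0.8070.

T = 0.807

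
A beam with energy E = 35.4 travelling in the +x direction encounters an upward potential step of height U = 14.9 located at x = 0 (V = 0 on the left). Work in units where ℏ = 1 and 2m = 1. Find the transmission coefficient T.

On each side the TISE gives plane waves with k = √(2m(E − V))/ℏ: k₁ = √(2·½·35.4) = 5.950, k₂ = √(2·½·20.5) = 4.528.
Continuity of ψ and ψ′ at the step yields the reflection amplitude r = (k₁ − k₂)/(k₁ + k₂) = 0.1357; thus R = |r|² = 0.01842, T = 0.9816.

T = 0.982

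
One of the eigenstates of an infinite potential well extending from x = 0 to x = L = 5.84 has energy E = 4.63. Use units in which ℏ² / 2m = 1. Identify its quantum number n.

n = 4

For an infinite well E_n = n²π²ℏ²/(2mL²), so n = (L/πℏ)√(2mE).
n = (5.84/π) × √(2 × 0.5 × 4.63) = 4.000 → n = 4.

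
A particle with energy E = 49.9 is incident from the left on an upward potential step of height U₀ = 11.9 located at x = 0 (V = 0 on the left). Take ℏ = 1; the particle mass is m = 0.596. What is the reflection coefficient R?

The wavenumbers are k₁ = √(2mE)/ℏ = 7.712 on the left and k₂ = √(2m(E − U₀))/ℏ = 6.730 on the right.
Matching ψ and ψ′ at x = 0 gives r = (k₁ − k₂)/(k₁ + k₂), so R = r² = 0.004624 and T = 1 − R = 0.9954.

R = 0.00462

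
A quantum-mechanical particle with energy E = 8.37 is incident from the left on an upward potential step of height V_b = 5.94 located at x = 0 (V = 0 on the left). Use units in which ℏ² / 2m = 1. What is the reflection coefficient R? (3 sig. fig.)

The wavenumbers are k₁ = √(2mE)/ℏ = 2.893 on the left and k₂ = √(2m(E − V_b))/ℏ = 1.559 on the right.
Continuity of ψ and ψ′ at the step yields the reflection amplitude r = (k₁ − k₂)/(k₁ + k₂) = 0.2997; thus R = |r|² = 0.08982, T = 0.9102.

R = 0.0898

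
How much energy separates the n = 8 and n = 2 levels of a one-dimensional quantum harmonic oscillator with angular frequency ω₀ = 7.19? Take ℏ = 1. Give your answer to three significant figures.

E_n = ℏω₀(n + ½), so ΔE = (8 − 2) ℏω₀ = 6 × 7.19 = 43.14.

ΔE = 43.1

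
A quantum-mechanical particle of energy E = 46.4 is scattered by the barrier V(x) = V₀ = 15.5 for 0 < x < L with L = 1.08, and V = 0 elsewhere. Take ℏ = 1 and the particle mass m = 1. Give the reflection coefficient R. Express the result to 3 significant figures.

E > V₀: inside the barrier k₂ = √(2m(E − V₀))/ℏ = 7.861, k₂L = 8.490.
T = [1 + V₀² sin²(k₂L) / (4E(E − V₀))]⁻¹ = 1/1.027 = 0.974.
R = 1 − T = 0.0264.

R = 0.0264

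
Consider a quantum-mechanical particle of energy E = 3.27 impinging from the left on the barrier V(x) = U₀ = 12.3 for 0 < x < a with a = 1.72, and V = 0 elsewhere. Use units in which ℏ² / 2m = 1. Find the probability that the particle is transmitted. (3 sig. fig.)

T = 0.000101

Since E < U₀ the interior solution is evanescent with decay constant κ = √(2m(U₀ − E))/ℏ = 3.005.
κa = 5.169, sinh(κa) = 87.83.
The exact tunnelling result is T⁻¹ = 1 + U₀² sinh²(κa) / [4E(U₀ − E)] = 9882, so T = 0.000101.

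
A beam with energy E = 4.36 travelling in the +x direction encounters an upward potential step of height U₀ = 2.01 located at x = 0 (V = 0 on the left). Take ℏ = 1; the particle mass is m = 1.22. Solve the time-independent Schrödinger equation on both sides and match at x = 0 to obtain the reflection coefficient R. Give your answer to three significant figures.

R = 0.0235

On each side the TISE gives plane waves with k = √(2m(E − V))/ℏ: k₁ = √(2·1.22·4.36) = 3.262, k₂ = √(2·1.22·2.35) = 2.395.
Continuity of ψ and ψ′ at the step yields the reflection amplitude r = (k₁ − k₂)/(k₁ + k₂) = 0.1533; thus R = |r|² = 0.02350, T = 0.9765.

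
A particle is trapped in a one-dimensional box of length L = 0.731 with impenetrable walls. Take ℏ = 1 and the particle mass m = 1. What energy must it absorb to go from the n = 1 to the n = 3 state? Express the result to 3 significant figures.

E_n = n²π²ℏ²/(2mL²), so ΔE = (3² − 1²) π²ℏ²/(2mL²).
ΔE = 8 × π² / (2 × 1 × 0.731²) = 73.88.

ΔE = 73.9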